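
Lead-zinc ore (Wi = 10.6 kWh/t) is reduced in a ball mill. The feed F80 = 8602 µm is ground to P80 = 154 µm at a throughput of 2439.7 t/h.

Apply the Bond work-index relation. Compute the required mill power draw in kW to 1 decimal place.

P = 18050.9 kW

W = 10·Wi·(P80^(-½) − F80^(-½))
W = 10·10.6·(1/√154 − 1/√8602) = 10·10.6·(0.069800) = 7.3988 kWh/t
Power = W × throughput = 7.3988 kWh/t × 2439.7 t/h = 18050.9 kW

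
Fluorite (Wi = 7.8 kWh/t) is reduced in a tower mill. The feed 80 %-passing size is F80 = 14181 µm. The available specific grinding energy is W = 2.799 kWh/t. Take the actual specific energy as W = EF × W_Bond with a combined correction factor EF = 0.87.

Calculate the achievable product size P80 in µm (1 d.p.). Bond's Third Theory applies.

P80 = 405.8 µm

W = 10 Wi (P80^-0.5 − F80^-0.5)
W_Bond = W / EF = 2.799 / 0.87 = 3.2172 kWh/t
⇒ 1/√P80 = W_Bond/(10·Wi) + 1/√F80
  = 3.2172/(10·7.8) + 1/√14181 = 0.041247 + 0.008397 = 0.049644
P80 = (1/0.049644)² = 20.1434² = 405.76 µm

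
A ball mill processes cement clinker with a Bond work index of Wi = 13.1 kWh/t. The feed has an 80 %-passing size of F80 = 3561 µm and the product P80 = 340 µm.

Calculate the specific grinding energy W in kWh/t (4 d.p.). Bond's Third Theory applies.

W = 4.9092 kWh/t

W = 10 Wi / √P80 − 10 Wi / √F80
1/√340 = 0.054233;  1/√3561 = 0.016758
W = 10·13.1·(0.054233 − 0.016758) = 4.9092 kWh/t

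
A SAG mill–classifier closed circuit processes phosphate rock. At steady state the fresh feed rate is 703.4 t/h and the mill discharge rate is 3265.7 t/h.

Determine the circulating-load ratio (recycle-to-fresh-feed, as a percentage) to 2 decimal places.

CL = 364.27 %

M = F + R at steady state, so:
R = M − F = 3265.7 − 703.4 = 2562.3 t/h
CL = 100·R/F = 100·2562.3/703.4 = 364.27 %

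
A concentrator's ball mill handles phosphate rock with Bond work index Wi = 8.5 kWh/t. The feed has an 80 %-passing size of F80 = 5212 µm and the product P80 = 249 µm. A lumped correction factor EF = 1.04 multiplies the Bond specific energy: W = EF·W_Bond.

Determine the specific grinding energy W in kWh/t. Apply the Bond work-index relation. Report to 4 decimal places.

W_Bond = 10·Wi·(1/√P₈₀ − 1/√F₈₀)
1/√249 = 0.063372;  1/√5212 = 0.013852
W = 10·8.5·(0.063372 − 0.013852) = 4.2093 kWh/t
Corrected W = EF·W_Bond = 1.04·4.2093 = 4.3776 kWh/t

W = 4.3776 kWh/t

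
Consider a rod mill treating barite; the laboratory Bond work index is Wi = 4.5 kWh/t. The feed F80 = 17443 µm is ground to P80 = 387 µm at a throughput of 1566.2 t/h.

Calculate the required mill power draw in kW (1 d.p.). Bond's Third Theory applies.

W_Bond = 10·Wi·(1/√P₈₀ − 1/√F₈₀)
W = 10·4.5·(1/√387 − 1/√17443) = 10·4.5·(0.043261) = 1.9468 kWh/t
P_mill = W·ṁ = 1.9468·1566.2 = 3049.0 kW

P = 3049.0 kW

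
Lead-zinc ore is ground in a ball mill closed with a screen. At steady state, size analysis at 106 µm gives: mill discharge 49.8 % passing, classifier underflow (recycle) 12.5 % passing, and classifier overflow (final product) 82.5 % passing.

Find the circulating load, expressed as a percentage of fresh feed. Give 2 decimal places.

Two-product formula at 106 µm:
Fd + Rd = Ru + Fo ⇒ R/F = (o−d)/(d−u)
r = (82.5 − 49.8)/(49.8 − 12.5) = 32.7/37.3 = 0.8767
CL = 100·r = 87.67 %

CL = 87.67 %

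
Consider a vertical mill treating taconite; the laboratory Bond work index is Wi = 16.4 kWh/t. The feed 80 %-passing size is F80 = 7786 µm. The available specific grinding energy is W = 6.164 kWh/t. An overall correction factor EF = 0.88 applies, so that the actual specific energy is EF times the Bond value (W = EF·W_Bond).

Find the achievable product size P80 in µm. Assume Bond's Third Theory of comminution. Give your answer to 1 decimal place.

W = 10·Wi·[P80^(−½) − F80^(−½)]
W_Bond = W / EF = 6.164 / 0.88 = 7.0045 kWh/t
P80^(−½) = W_Bond/(10 Wi) + F80^(−½)
  = 7.0045/(10·16.4) + 1/√7786 = 0.042711 + 0.011333 = 0.054044
P80 = (1/0.054044)² = 18.5036² = 342.38 µm

P80 = 342.4 µm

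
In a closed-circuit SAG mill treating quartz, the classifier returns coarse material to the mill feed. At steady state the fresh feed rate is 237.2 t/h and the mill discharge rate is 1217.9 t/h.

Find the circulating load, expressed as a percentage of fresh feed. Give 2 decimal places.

M = F + R at steady state, so:
R = M − F = 1217.9 − 237.2 = 980.7 t/h
CL = 100·R/F = 100·980.7/237.2 = 413.45 %

CL = 413.45 %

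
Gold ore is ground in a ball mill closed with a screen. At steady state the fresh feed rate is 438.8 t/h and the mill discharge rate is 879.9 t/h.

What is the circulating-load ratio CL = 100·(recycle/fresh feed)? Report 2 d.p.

CL = 100.52 %

Mill node: discharge = fresh + recycle.
R = M − F = 879.9 − 438.8 = 441.1 t/h
CL = 100·R/F = 100·441.1/438.8 = 100.52 %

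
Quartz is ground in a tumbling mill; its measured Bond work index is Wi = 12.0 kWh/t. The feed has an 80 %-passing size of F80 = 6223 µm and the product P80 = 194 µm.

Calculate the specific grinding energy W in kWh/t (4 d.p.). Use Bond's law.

W = 7.0943 kWh/t

W = 10 Wi (P80^-0.5 − F80^-0.5)
1/√194 = 0.071796;  1/√6223 = 0.012677
W = 10·12.0·(0.071796 − 0.012677) = 7.0943 kWh/t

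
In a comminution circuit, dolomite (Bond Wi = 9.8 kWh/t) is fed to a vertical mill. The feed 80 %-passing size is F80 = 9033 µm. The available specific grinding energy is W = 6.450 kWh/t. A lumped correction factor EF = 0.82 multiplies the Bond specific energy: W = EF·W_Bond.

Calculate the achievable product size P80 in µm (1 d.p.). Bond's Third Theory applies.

Bond:  W = 10 Wi (1/√P − 1/√F)
W_Bond = W / EF = 6.450 / 0.82 = 7.8659 kWh/t
1/√P80 = 1/√F80 + W_Bond/(10·Wi)
  = 7.8659/(10·9.8) + 1/√9033 = 0.080264 + 0.010522 = 0.090785
P80 = (1/0.090785)² = 11.0150² = 121.33 µm

P80 = 121.3 µm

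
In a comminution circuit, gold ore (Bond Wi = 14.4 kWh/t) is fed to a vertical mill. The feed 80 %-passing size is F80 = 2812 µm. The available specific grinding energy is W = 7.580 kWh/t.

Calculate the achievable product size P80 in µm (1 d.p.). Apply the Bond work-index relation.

W = 10 Wi (P80^-0.5 − F80^-0.5)
⇒ 1/√P80 = W/(10 Wi) + 1/√F80
  = 7.5800/(10·14.4) + 1/√2812 = 0.052639 + 0.018858 = 0.071497
P80 = (1/0.071497)² = 13.9867² = 195.63 µm

P80 = 195.6 µm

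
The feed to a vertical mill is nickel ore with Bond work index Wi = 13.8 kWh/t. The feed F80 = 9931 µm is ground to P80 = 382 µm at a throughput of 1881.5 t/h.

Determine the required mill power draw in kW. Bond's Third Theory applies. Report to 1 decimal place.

P = 10679.2 kW

W = 10 Wi (P80^-0.5 − F80^-0.5)
W = 10·13.8·(1/√382 − 1/√9931) = 10·13.8·(0.041130) = 5.6759 kWh/t
P_mill = W·ṁ = 5.6759·1881.5 = 10679.2 kW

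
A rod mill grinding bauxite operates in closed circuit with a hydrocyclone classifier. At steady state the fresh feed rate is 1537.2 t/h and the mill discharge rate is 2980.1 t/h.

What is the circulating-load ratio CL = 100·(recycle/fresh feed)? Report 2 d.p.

Mill node: discharge = fresh + recycle.
R = M − F = 2980.1 − 1537.2 = 1442.9 t/h
CL = 100·R/F = 100·1442.9/1537.2 = 93.87 %

CL = 93.87 %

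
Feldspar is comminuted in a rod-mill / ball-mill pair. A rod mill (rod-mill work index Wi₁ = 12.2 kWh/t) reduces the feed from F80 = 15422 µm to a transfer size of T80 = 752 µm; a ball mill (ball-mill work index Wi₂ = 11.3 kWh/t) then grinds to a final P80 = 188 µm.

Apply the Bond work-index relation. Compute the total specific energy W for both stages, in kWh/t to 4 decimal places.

W = 7.5872 kWh/t

W = 10·Wi·(P80^(-½) − F80^(-½))
Stage 1 (15422→752 µm, Wi₁=12.2): W₁ = 10·12.2·(0.036466 − 0.008052) = 3.4665 kWh/t
Stage 2 (752→188 µm, Wi₂=11.3): W₂ = 10·11.3·(0.072932 − 0.036466) = 4.1207 kWh/t
W = W₁ + W₂ = 3.4665 + 4.1207 = 7.5872 kWh/t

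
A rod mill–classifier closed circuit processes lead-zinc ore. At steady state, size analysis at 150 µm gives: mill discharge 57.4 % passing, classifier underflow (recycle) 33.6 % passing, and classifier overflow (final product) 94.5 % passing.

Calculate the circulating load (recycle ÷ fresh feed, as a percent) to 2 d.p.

CL = 155.88 %

Let r = R/F. Size balance at 150 µm:
d + r·d = r·u + o → r(d−u) = o−d
r = (94.5 − 57.4)/(57.4 − 33.6) = 37.1/23.8 = 1.5588
CL = 100·r = 155.88 %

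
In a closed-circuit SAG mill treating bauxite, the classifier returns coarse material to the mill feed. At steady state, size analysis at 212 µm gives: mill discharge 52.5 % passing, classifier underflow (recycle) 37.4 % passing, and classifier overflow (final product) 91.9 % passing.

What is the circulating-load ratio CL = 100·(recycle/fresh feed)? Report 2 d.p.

Mass balance on the −212 µm fraction:
(1+r)d = ru + o → r = (o−d)/(d−u)
r = (91.9 − 52.5)/(52.5 − 37.4) = 39.4/15.1 = 2.6093
CL = 100·r = 260.93 %

CL = 260.93 %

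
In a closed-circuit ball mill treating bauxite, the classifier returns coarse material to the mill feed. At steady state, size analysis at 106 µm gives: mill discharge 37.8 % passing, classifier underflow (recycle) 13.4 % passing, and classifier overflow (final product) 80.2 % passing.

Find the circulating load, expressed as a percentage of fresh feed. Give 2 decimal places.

Let r = R/F. Size balance at 106 µm:
r = (o − d)/(d − u)
r = (80.2 − 37.8)/(37.8 − 13.4) = 42.4/24.4 = 1.7377
CL = 100·r = 173.77 %

CL = 173.77 %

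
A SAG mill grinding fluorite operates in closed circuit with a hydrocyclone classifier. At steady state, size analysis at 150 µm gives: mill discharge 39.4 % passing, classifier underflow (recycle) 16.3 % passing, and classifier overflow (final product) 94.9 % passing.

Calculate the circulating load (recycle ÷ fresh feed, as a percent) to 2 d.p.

Let r = R/F. Size balance at 150 µm:
r = (o − d)/(d − u)
r = (94.9 − 39.4)/(39.4 − 16.3) = 55.5/23.1 = 2.4026
CL = 100·r = 240.26 %

CL = 240.26 %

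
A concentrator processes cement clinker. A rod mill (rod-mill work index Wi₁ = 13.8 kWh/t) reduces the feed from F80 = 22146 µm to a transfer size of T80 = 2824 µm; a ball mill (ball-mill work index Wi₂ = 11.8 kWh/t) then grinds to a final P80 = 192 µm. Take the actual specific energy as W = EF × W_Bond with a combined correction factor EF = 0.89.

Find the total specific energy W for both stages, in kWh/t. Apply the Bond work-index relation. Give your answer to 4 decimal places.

W = 7.0888 kWh/t

Bond: W = 10·Wi·(1/√P80 − 1/√F80)
Stage 1 (22146→2824 µm, Wi₁=13.8): W₁ = 10·13.8·(0.018818 − 0.006720) = 1.6695 kWh/t
Stage 2 (2824→192 µm, Wi₂=11.8): W₂ = 10·11.8·(0.072169 − 0.018818) = 6.2954 kWh/t
W = W₁ + W₂ = 1.6695 + 6.2954 = 7.9649 kWh/t
W_actual = 0.89 × 7.9649 = 7.0888 kWh/t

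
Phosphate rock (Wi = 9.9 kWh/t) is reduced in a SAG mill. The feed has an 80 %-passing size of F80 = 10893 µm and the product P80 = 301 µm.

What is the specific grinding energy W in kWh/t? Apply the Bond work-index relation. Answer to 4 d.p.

W = 10·Wi·(P80^(-½) − F80^(-½))
1/√301 = 0.057639;  1/√10893 = 0.009581
W = 10·9.9·(0.057639 − 0.009581) = 4.7577 kWh/t

W = 4.7577 kWh/t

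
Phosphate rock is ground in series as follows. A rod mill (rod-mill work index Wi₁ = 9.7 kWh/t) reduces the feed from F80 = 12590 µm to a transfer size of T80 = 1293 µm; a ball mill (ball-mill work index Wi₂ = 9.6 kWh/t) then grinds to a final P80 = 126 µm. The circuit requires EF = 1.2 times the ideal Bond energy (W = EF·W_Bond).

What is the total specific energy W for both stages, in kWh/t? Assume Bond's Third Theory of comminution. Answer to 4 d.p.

W = 9.2588 kWh/t

W = 10 Wi / √P80 − 10 Wi / √F80
Stage 1 (12590→1293 µm, Wi₁=9.7): W₁ = 10·9.7·(0.027810 − 0.008912) = 1.8331 kWh/t
Stage 2 (1293→126 µm, Wi₂=9.6): W₂ = 10·9.6·(0.089087 − 0.027810) = 5.8826 kWh/t
W = W₁ + W₂ = 1.8331 + 5.8826 = 7.7157 kWh/t
Apply correction: 7.7157 × 1.2 = 9.2588 kWh/t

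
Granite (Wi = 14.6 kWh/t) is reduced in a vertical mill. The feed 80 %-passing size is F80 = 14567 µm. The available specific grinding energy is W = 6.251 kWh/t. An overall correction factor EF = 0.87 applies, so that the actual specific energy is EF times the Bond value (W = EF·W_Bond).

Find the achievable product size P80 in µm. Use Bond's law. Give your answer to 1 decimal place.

W = 10 Wi / √P80 − 10 Wi / √F80
W_Bond = W / EF = 6.251 / 0.87 = 7.1851 kWh/t
P80^-0.5 = F80^-0.5 + W_Bond/(10 Wi)
  = 7.1851/(10·14.6) + 1/√14567 = 0.049213 + 0.008285 = 0.057498
P80 = (1/0.057498)² = 17.3919² = 302.48 µm

P80 = 302.5 µm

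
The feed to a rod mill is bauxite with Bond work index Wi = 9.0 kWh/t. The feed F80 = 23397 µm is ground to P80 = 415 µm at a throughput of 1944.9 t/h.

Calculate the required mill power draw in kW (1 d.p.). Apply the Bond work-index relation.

W = 10·Wi·[P80^(−½) − F80^(−½)]
W = 10·9.0·(1/√415 − 1/√23397) = 10·9.0·(0.042550) = 3.8295 kWh/t
Power = W × throughput = 3.8295 kWh/t × 1944.9 t/h = 7448.1 kW

P = 7448.1 kW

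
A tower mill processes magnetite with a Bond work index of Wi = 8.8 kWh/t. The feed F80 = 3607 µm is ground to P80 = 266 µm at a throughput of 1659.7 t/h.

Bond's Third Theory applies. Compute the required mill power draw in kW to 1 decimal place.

Bond:  W = 10 Wi (1/√P − 1/√F)
W = 10·8.8·(1/√266 − 1/√3607) = 10·8.8·(0.044663) = 3.9304 kWh/t
P = W·T = 3.9304·1659.7 = 6523.3 kW

P = 6523.3 kW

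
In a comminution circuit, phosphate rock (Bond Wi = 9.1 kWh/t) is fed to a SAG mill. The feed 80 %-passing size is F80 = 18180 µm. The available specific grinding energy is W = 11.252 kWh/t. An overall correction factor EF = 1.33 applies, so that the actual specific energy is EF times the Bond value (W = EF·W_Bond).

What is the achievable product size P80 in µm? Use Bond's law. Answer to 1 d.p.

Bond: W = 10·Wi·(1/√P80 − 1/√F80)
W_Bond = W / EF = 11.252 / 1.33 = 8.4602 kWh/t
P80^-0.5 = F80^-0.5 + W_Bond/(10 Wi)
  = 8.4602/(10·9.1) + 1/√18180 = 0.092969 + 0.007417 = 0.100385
P80 = (1/0.100385)² = 9.9616² = 99.23 µm

P80 = 99.2 µm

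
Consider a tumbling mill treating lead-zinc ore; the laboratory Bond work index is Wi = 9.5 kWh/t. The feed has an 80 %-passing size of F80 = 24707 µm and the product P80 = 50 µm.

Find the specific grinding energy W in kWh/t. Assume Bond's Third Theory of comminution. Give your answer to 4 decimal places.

W = 10·Wi·(P80^(-½) − F80^(-½))
1/√50 = 0.141421;  1/√24707 = 0.006362
W = 10·9.5·(0.141421 − 0.006362) = 12.8306 kWh/t

W = 12.8306 kWh/t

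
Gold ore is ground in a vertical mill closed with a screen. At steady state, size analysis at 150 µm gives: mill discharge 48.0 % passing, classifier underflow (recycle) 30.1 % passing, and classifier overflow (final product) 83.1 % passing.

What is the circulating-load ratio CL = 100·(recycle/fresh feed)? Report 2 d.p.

Two-product formula at 150 µm:
(1+r)d = ru + o → r = (o−d)/(d−u)
r = (83.1 − 48.0)/(48.0 − 30.1) = 35.1/17.9 = 1.9609
CL = 100·r = 196.09 %

CL = 196.09 %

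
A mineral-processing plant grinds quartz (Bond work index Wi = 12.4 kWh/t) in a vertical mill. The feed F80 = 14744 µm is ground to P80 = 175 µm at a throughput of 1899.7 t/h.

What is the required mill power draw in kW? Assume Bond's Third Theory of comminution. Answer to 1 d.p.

W_Bond = 10·Wi·(1/√P₈₀ − 1/√F₈₀)
W = 10·12.4·(1/√175 − 1/√14744) = 10·12.4·(0.067357) = 8.3523 kWh/t
Power = W × throughput = 8.3523 kWh/t × 1899.7 t/h = 15866.9 kW

P = 15866.9 kW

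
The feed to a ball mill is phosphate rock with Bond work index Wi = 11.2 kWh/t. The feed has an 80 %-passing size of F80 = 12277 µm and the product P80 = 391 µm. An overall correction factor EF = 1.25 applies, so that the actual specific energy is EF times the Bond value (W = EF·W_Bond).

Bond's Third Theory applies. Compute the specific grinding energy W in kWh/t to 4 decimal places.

W = 5.8166 kWh/t

W = 10 Wi (P80^-0.5 − F80^-0.5)
1/√391 = 0.050572;  1/√12277 = 0.009025
W = 10·11.2·(0.050572 − 0.009025) = 4.6533 kWh/t
W_actual = 1.25 × 4.6533 = 5.8166 kWh/t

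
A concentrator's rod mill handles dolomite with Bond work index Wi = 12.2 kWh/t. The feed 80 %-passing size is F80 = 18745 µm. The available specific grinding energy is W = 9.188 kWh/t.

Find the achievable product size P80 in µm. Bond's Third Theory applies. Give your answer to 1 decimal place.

P80 = 146.5 µm

W = 10 Wi / √P80 − 10 Wi / √F80
P80^-0.5 = F80^-0.5 + W/(10 Wi)
  = 9.1880/(10·12.2) + 1/√18745 = 0.075311 + 0.007304 = 0.082615
P80 = (1/0.082615)² = 12.1043² = 146.51 µm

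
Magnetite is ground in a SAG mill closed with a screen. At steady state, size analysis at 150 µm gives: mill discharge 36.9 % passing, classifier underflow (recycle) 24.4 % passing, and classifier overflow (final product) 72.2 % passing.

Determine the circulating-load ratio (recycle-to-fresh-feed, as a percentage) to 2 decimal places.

CL = 282.40 %

Classifier node, passing 150 µm:
d + r·d = r·u + o → r(d−u) = o−d
r = (72.2 − 36.9)/(36.9 − 24.4) = 35.3/12.5 = 2.8240
CL = 100·r = 282.40 %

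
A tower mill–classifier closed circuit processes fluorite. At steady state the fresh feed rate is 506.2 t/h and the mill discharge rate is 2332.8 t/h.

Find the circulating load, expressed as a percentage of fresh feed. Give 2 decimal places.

Mill node: discharge = fresh + recycle.
R = M − F = 2332.8 − 506.2 = 1826.6 t/h
CL = 100·R/F = 100·1826.6/506.2 = 360.85 %

CL = 360.85 %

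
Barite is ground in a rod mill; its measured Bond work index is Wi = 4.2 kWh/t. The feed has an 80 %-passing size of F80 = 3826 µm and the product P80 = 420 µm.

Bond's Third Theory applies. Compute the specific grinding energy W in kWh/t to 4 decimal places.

W = 10 Wi (1/√P80 − 1/√F80)  [Bond]
1/√420 = 0.048795;  1/√3826 = 0.016167
W = 10·4.2·(0.048795 − 0.016167) = 1.3704 kWh/t

W = 1.3704 kWh/t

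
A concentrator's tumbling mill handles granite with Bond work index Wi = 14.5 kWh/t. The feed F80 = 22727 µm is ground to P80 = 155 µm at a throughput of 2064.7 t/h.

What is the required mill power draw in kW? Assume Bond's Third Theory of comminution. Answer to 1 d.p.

P = 22061.0 kW

W = 10·Wi·[P80^(−½) − F80^(−½)]
W = 10·14.5·(1/√155 − 1/√22727) = 10·14.5·(0.073689) = 10.6849 kWh/t
P_mill = W·ṁ = 10.6849·2064.7 = 22061.0 kW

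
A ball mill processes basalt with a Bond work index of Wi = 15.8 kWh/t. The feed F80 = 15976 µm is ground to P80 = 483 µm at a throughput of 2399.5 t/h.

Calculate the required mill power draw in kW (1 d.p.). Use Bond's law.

P = 14251.1 kW

Bond:  W = 10 Wi (1/√P − 1/√F)
W = 10·15.8·(1/√483 − 1/√15976) = 10·15.8·(0.037590) = 5.9392 kWh/t
Mill draw = 5.9392 × 2399.5 = 14251.1 kW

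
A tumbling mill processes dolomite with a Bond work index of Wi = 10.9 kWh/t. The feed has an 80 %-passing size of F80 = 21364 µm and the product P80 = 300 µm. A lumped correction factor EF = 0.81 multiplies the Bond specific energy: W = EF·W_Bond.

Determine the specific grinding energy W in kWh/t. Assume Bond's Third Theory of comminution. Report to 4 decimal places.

W = 10·Wi·[P80^(−½) − F80^(−½)]
1/√300 = 0.057735;  1/√21364 = 0.006842
W = 10·10.9·(0.057735 − 0.006842) = 5.5474 kWh/t
Corrected W = EF·W_Bond = 0.81·5.5474 = 4.4934 kWh/t

W = 4.4934 kWh/t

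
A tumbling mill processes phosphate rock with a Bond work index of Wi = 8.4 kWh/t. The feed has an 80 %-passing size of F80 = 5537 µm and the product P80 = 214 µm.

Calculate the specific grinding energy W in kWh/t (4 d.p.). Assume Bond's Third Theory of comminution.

W = 10 Wi (P80^-0.5 − F80^-0.5)
1/√214 = 0.068359;  1/√5537 = 0.013439
W = 10·8.4·(0.068359 − 0.013439) = 4.6133 kWh/t

W = 4.6133 kWh/t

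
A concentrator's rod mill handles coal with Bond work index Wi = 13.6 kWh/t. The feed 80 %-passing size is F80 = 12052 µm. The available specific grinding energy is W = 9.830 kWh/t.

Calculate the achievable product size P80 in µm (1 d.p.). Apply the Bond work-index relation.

P80 = 151.0 µm

Bond: W = 10·Wi·(1/√P80 − 1/√F80)
P80^-0.5 = F80^-0.5 + W/(10 Wi)
  = 9.8300/(10·13.6) + 1/√12052 = 0.072279 + 0.009109 = 0.081388
P80 = (1/0.081388)² = 12.2868² = 150.96 µm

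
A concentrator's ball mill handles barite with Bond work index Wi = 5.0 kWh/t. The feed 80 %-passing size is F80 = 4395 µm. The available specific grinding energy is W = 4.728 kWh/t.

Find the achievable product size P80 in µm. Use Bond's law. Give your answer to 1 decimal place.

P80 = 83.2 µm

W_Bond = 10·Wi·(1/√P₈₀ − 1/√F₈₀)
1/√P80 = 1/√F80 + W/(10·Wi)
  = 4.7280/(10·5.0) + 1/√4395 = 0.094560 + 0.015084 = 0.109644
P80 = (1/0.109644)² = 9.1204² = 83.18 µm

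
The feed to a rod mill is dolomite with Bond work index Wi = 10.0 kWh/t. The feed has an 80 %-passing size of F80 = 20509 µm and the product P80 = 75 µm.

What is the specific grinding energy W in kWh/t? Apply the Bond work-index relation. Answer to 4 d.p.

W_Bond = 10·Wi·(1/√P₈₀ − 1/√F₈₀)
1/√75 = 0.115470;  1/√20509 = 0.006983
W = 10·10.0·(0.115470 − 0.006983) = 10.8487 kWh/t

W = 10.8487 kWh/t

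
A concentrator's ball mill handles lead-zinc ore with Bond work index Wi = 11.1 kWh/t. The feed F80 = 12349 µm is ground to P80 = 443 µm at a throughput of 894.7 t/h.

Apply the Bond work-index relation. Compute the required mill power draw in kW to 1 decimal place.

P = 3824.8 kW

Bond: W = 10·Wi·(1/√P80 − 1/√F80)
W = 10·11.1·(1/√443 − 1/√12349) = 10·11.1·(0.038513) = 4.2749 kWh/t
P_mill = W·ṁ = 4.2749·894.7 = 3824.8 kW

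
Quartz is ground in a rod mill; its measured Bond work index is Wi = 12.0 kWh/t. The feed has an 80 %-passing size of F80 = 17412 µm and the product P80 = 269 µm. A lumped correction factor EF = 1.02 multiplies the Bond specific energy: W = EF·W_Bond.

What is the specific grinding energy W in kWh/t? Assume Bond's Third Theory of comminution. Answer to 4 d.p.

W = 10·Wi·(P80^(-½) − F80^(-½))
1/√269 = 0.060971;  1/√17412 = 0.007578
W = 10·12.0·(0.060971 − 0.007578) = 6.4071 kWh/t
W_actual = 1.02 × 6.4071 = 6.5353 kWh/t

W = 6.5353 kWh/t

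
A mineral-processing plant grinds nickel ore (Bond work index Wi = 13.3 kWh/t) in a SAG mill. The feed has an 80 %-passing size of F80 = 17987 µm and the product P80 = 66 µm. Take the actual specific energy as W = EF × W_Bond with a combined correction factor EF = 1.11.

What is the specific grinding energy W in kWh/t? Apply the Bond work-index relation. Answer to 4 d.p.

Bond: W = 10·Wi·(1/√P80 − 1/√F80)
1/√66 = 0.123091;  1/√17987 = 0.007456
W = 10·13.3·(0.123091 − 0.007456) = 15.3795 kWh/t
Corrected W = EF·W_Bond = 1.11·15.3795 = 17.0712 kWh/t

W = 17.0712 kWh/t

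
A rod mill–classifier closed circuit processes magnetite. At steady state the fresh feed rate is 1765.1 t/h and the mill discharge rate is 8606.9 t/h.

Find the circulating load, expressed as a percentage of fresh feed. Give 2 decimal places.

M = F + R at steady state, so:
R = M − F = 8606.9 − 1765.1 = 6841.8 t/h
CL = 100·R/F = 100·6841.8/1765.1 = 387.62 %

CL = 387.62 %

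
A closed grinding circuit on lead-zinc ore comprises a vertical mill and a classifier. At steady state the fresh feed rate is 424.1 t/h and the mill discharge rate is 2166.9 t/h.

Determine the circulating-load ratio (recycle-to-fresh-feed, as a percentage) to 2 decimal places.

M = F + R at steady state, so:
R = M − F = 2166.9 − 424.1 = 1742.8 t/h
CL = 100·R/F = 100·1742.8/424.1 = 410.94 %

CL = 410.94 %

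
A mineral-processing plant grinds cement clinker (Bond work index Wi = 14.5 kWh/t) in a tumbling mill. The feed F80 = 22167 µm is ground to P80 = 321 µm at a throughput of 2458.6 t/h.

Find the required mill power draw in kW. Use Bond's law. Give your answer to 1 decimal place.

P = 17503.3 kW

Bond: W = 10·Wi·(1/√P80 − 1/√F80)
W = 10·14.5·(1/√321 − 1/√22167) = 10·14.5·(0.049098) = 7.1192 kWh/t
Mill draw = 7.1192 × 2458.6 = 17503.3 kW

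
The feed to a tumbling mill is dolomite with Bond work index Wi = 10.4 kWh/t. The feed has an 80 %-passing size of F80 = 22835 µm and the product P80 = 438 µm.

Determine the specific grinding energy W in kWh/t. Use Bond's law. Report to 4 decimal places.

W = 10 Wi (1/√P80 − 1/√F80)  [Bond]
1/√438 = 0.047782;  1/√22835 = 0.006618
W = 10·10.4·(0.047782 − 0.006618) = 4.2811 kWh/t

W = 4.2811 kWh/t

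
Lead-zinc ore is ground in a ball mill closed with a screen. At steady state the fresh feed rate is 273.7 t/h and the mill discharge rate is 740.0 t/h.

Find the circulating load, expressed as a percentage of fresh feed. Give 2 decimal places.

CL = 170.37 %

M = F + R at steady state, so:
R = M − F = 740.0 − 273.7 = 466.3 t/h
CL = 100·R/F = 100·466.3/273.7 = 170.37 %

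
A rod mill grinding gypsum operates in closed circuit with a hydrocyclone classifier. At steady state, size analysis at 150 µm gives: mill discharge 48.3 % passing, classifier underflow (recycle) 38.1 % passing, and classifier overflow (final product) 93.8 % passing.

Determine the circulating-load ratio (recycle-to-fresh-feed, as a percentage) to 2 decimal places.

CL = 446.08 %

Balance %-passing 150 µm (r = R/F):
(1+r)d = ru + o → r = (o−d)/(d−u)
r = (93.8 − 48.3)/(48.3 − 38.1) = 45.5/10.2 = 4.4608
CL = 100·r = 446.08 %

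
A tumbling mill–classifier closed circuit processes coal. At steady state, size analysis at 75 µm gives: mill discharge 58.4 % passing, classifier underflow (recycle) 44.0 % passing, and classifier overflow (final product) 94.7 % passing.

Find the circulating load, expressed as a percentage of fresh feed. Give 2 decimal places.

Let r = R/F. Size balance at 75 µm:
Fd + Rd = Ru + Fo ⇒ R/F = (o−d)/(d−u)
r = (94.7 − 58.4)/(58.4 − 44.0) = 36.3/14.4 = 2.5208
CL = 100·r = 252.08 %

CL = 252.08 %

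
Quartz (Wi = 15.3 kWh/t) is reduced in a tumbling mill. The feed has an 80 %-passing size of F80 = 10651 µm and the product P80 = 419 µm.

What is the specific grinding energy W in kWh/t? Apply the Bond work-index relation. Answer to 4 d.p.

W = 10 Wi (P80^-0.5 − F80^-0.5)
1/√419 = 0.048853;  1/√10651 = 0.009690
W = 10·15.3·(0.048853 − 0.009690) = 5.9920 kWh/t

W = 5.9920 kWh/t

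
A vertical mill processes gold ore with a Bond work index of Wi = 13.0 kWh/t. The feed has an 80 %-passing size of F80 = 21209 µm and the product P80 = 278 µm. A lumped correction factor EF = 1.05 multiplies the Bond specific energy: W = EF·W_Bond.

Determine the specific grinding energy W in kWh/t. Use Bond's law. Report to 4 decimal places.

W = 7.2494 kWh/t

W = 10 Wi (1/√P80 − 1/√F80)  [Bond]
1/√278 = 0.059976;  1/√21209 = 0.006867
W = 10·13.0·(0.059976 − 0.006867) = 6.9042 kWh/t
Apply correction: 6.9042 × 1.05 = 7.2494 kWh/t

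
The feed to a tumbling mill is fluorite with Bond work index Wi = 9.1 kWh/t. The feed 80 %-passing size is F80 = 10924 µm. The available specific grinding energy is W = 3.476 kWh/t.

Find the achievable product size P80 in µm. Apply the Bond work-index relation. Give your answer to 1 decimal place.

W_Bond = 10·Wi·(1/√P₈₀ − 1/√F₈₀)
1/√P80 = 1/√F80 + W/(10·Wi)
  = 3.4760/(10·9.1) + 1/√10924 = 0.038198 + 0.009568 = 0.047766
P80 = (1/0.047766)² = 20.9356² = 438.30 µm

P80 = 438.3 µm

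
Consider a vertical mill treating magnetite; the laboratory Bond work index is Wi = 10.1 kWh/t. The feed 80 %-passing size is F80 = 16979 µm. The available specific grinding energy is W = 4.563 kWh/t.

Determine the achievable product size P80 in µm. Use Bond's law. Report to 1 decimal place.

Bond: W = 10·Wi·(1/√P80 − 1/√F80)
⇒ 1/√P80 = W/(10·Wi) + 1/√F80
  = 4.5630/(10·10.1) + 1/√16979 = 0.045178 + 0.007674 = 0.052853
P80 = (1/0.052853)² = 18.9205² = 357.99 µm

P80 = 358.0 µm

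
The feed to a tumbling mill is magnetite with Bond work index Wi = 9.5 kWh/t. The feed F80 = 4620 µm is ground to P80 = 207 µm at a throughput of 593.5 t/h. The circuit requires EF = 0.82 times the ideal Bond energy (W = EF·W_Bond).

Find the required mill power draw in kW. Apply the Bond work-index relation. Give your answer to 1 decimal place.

W_Bond = 10·Wi·(1/√P₈₀ − 1/√F₈₀)
W = 10·9.5·(1/√207 − 1/√4620) = 10·9.5·(0.054793) = 5.2053 kWh/t
Corrected W = EF·W_Bond = 0.82·5.2053 = 4.2683 kWh/t
P_mill = W·ṁ = 4.2683·593.5 = 2533.3 kW

P = 2533.3 kW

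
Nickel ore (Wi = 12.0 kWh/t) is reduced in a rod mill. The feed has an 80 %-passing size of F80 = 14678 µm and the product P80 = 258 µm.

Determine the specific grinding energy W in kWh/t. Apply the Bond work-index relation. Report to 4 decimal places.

W = 6.4804 kWh/t

W_Bond = 10·Wi·(1/√P₈₀ − 1/√F₈₀)
1/√258 = 0.062257;  1/√14678 = 0.008254
W = 10·12.0·(0.062257 − 0.008254) = 6.4804 kWh/t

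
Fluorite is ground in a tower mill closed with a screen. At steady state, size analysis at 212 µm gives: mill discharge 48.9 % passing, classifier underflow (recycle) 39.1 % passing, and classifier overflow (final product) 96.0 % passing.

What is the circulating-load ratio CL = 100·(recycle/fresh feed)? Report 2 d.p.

CL = 480.61 %

Balance %-passing 212 µm (r = R/F):
r = (o − d)/(d − u)
r = (96.0 − 48.9)/(48.9 − 39.1) = 47.1/9.8 = 4.8061
CL = 100·r = 480.61 %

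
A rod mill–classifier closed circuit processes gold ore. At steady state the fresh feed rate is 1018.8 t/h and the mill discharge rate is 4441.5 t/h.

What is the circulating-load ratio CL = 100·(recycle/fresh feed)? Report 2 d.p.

CL = 335.95 %

Steady state: M = F + R.
R = M − F = 4441.5 − 1018.8 = 3422.7 t/h
CL = 100·R/F = 100·3422.7/1018.8 = 335.95 %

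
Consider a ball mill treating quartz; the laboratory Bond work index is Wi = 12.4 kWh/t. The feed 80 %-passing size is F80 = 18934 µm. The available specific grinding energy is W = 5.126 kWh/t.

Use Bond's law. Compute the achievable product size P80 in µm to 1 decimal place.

W = 10 Wi / √P80 − 10 Wi / √F80
P80^-0.5 = F80^-0.5 + W/(10 Wi)
  = 5.1260/(10·12.4) + 1/√18934 = 0.041339 + 0.007267 = 0.048606
P80 = (1/0.048606)² = 20.5735² = 423.27 µm

P80 = 423.3 µm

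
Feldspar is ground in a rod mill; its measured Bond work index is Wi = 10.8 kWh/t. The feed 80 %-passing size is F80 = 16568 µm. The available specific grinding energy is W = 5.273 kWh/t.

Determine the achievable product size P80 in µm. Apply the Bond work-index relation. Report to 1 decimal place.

W = 10·Wi·[P80^(−½) − F80^(−½)]
⇒ 1/√P80 = W/(10·Wi) + 1/√F80
  = 5.2730/(10·10.8) + 1/√16568 = 0.048824 + 0.007769 = 0.056593
P80 = (1/0.056593)² = 17.6700² = 312.23 µm

P80 = 312.2 µm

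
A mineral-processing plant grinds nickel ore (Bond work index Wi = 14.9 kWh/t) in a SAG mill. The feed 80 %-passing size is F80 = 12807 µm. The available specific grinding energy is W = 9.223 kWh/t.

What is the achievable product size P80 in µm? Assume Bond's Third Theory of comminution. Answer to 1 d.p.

W = 10·Wi·[P80^(−½) − F80^(−½)]
⇒ 1/√P80 = W/(10 Wi) + 1/√F80
  = 9.2230/(10·14.9) + 1/√12807 = 0.061899 + 0.008836 = 0.070736
P80 = (1/0.070736)² = 14.1371² = 199.86 µm

P80 = 199.9 µm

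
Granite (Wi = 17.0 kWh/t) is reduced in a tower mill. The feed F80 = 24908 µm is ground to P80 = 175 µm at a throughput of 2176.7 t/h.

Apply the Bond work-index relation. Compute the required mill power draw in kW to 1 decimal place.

P = 25627.7 kW

W = 10 Wi (1/√P80 − 1/√F80)  [Bond]
W = 10·17.0·(1/√175 − 1/√24908) = 10·17.0·(0.069257) = 11.7736 kWh/t
P = W·T = 11.7736·2176.7 = 25627.7 kW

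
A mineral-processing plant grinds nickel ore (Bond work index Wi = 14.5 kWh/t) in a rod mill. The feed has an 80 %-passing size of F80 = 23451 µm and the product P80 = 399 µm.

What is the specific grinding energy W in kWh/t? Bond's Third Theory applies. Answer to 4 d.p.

W = 10 Wi (1/√P80 − 1/√F80)  [Bond]
1/√399 = 0.050063;  1/√23451 = 0.006530
W = 10·14.5·(0.050063 − 0.006530) = 6.3122 kWh/t

W = 6.3122 kWh/t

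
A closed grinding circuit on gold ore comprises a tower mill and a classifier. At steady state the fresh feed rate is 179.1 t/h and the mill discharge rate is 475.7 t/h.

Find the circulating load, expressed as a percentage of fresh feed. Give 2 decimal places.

CL = 165.61 %

Mill node: discharge = fresh + recycle.
R = M − F = 475.7 − 179.1 = 296.6 t/h
CL = 100·R/F = 100·296.6/179.1 = 165.61 %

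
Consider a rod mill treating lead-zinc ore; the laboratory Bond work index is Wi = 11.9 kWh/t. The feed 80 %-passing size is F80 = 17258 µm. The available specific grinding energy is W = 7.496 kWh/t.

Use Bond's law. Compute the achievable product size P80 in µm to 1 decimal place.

P80 = 200.6 µm

W = 10·Wi·(P80^(-½) − F80^(-½))
⇒ 1/√P80 = W/(10·Wi) + 1/√F80
  = 7.4960/(10·11.9) + 1/√17258 = 0.062992 + 0.007612 = 0.070604
P80 = (1/0.070604)² = 14.1636² = 200.61 µm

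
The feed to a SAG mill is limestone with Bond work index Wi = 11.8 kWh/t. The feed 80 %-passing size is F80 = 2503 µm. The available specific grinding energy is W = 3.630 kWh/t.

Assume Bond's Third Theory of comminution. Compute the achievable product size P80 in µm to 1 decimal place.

P80 = 388.3 µm

Bond:  W = 10 Wi (1/√P − 1/√F)
P80^-0.5 = F80^-0.5 + W/(10 Wi)
  = 3.6300/(10·11.8) + 1/√2503 = 0.030763 + 0.019988 = 0.050751
P80 = (1/0.050751)² = 19.7042² = 388.25 µm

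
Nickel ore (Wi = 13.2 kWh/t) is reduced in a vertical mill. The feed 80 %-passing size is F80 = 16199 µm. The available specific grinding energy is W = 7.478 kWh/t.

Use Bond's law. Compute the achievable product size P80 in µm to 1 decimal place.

Bond: W = 10·Wi·(1/√P80 − 1/√F80)
⇒ 1/√P80 = W/(10 Wi) + 1/√F80
  = 7.4780/(10·13.2) + 1/√16199 = 0.056652 + 0.007857 = 0.064508
P80 = (1/0.064508)² = 15.5018² = 240.31 µm

P80 = 240.3 µm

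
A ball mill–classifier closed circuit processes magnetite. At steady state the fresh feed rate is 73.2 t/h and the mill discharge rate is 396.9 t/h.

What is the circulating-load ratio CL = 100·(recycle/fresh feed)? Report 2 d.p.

Discharge = new feed + return, hence
R = M − F = 396.9 − 73.2 = 323.7 t/h
CL = 100·R/F = 100·323.7/73.2 = 442.21 %

CL = 442.21 %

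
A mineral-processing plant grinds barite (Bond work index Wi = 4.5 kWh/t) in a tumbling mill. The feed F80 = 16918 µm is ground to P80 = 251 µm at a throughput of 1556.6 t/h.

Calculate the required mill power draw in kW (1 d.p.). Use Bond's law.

P = 3882.8 kW

W = 10·Wi·[P80^(−½) − F80^(−½)]
W = 10·4.5·(1/√251 − 1/√16918) = 10·4.5·(0.055431) = 2.4944 kWh/t
Power = W × throughput = 2.4944 kWh/t × 1556.6 t/h = 3882.8 kW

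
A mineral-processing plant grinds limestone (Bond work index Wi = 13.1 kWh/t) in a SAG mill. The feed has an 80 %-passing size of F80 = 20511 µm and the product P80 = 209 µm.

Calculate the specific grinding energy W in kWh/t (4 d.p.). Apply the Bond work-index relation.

W = 10·Wi·[P80^(−½) − F80^(−½)]
1/√209 = 0.069171;  1/√20511 = 0.006982
W = 10·13.1·(0.069171 − 0.006982) = 8.1468 kWh/t

W = 8.1468 kWh/t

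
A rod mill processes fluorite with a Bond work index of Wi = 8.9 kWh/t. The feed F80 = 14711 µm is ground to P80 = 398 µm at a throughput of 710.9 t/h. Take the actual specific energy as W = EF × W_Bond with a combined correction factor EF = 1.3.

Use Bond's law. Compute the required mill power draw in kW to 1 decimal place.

P = 3444.7 kW

Bond: W = 10·Wi·(1/√P80 − 1/√F80)
W = 10·8.9·(1/√398 − 1/√14711) = 10·8.9·(0.041881) = 3.7274 kWh/t
W_actual = 1.3 × 3.7274 = 4.8456 kWh/t
Power = W × throughput = 4.8456 kWh/t × 710.9 t/h = 3444.7 kW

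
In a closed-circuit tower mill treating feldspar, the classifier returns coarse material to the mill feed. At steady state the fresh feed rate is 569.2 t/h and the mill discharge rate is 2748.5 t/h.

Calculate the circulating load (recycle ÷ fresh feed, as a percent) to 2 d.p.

CL = 382.87 %

Steady state: M = F + R.
R = M − F = 2748.5 − 569.2 = 2179.3 t/h
CL = 100·R/F = 100·2179.3/569.2 = 382.87 %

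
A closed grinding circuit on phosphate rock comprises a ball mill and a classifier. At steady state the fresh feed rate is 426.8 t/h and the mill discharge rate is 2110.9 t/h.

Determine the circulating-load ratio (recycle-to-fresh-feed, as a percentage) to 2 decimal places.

CL = 394.59 %

Discharge = new feed + return, hence
R = M − F = 2110.9 − 426.8 = 1684.1 t/h
CL = 100·R/F = 100·1684.1/426.8 = 394.59 %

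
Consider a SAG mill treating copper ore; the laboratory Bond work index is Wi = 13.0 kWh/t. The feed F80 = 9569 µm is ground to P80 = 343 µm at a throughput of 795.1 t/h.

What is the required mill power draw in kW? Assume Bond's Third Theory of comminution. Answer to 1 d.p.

P = 4524.4 kW

W = 10·Wi·(P80^(-½) − F80^(-½))
W = 10·13.0·(1/√343 − 1/√9569) = 10·13.0·(0.043772) = 5.6904 kWh/t
P_mill = W·ṁ = 5.6904·795.1 = 4524.4 kW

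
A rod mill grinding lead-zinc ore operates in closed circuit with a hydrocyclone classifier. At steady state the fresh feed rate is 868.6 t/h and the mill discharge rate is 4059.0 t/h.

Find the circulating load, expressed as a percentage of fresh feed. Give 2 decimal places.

CL = 367.30 %

M = F + R at steady state, so:
R = M − F = 4059.0 − 868.6 = 3190.4 t/h
CL = 100·R/F = 100·3190.4/868.6 = 367.30 %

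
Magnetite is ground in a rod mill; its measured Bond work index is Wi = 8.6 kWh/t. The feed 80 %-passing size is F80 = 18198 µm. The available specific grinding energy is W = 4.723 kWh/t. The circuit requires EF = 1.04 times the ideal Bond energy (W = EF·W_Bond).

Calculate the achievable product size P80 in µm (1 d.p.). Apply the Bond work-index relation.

W_Bond = 10·Wi·(1/√P₈₀ − 1/√F₈₀)
W_Bond = W / EF = 4.723 / 1.04 = 4.5413 kWh/t
1/√P80 = 1/√F80 + W_Bond/(10·Wi)
  = 4.5413/(10·8.6) + 1/√18198 = 0.052806 + 0.007413 = 0.060219
P80 = (1/0.060219)² = 16.6060² = 275.76 µm

P80 = 275.8 µm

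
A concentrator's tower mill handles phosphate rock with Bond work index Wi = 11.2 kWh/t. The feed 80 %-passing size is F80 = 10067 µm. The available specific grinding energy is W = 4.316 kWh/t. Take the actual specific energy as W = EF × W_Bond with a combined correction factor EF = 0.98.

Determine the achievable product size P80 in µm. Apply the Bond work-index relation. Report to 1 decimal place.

W = 10 Wi / √P80 − 10 Wi / √F80
W_Bond = W / EF = 4.316 / 0.98 = 4.4041 kWh/t
⇒ 1/√P80 = W_Bond/(10 Wi) + 1/√F80
  = 4.4041/(10·11.2) + 1/√10067 = 0.039322 + 0.009967 = 0.049289
P80 = (1/0.049289)² = 20.2886² = 411.63 µm

P80 = 411.6 µm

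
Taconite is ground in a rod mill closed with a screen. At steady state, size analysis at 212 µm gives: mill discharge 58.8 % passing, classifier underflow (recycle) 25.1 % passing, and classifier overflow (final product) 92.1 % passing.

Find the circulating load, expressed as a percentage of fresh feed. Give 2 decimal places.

CL = 98.81 %

Two-product formula at 212 µm:
d + r·d = r·u + o → r(d−u) = o−d
r = (92.1 − 58.8)/(58.8 − 25.1) = 33.3/33.7 = 0.9881
CL = 100·r = 98.81 %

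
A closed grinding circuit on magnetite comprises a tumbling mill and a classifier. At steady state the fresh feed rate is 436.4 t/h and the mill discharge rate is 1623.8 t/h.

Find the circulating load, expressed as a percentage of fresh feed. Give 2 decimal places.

M = F + R at steady state, so:
R = M − F = 1623.8 − 436.4 = 1187.4 t/h
CL = 100·R/F = 100·1187.4/436.4 = 272.09 %

CL = 272.09 %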